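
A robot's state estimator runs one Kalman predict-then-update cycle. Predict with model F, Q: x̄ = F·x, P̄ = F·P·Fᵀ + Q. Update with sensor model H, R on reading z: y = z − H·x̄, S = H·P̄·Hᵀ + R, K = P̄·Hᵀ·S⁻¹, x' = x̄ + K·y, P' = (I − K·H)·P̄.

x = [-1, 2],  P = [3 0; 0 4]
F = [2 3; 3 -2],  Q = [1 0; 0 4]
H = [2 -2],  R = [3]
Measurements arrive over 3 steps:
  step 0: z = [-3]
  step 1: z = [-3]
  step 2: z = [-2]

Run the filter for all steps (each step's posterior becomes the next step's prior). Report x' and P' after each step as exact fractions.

step 0: x̄ = F·x = [4, -7]
step 0: P̄ = F·P·Fᵀ + Q = [49 -6; -6 47]
step 0: y = z − H·x̄ = [-25]
step 0: S = H·P̄·Hᵀ + R = [435]
step 0: K = P̄·Hᵀ·S⁻¹ = [22/87; -106/435]
step 0: x' = x̄ + K·y = [-202/87, -79/87]
step 0: P' = (I − K·H)·P̄ = [1843/87 1810/87; 1810/87 9209/435]
step 1: x̄ = F·x = [-641/87, -448/87]
step 1: P̄ = F·P·Fᵀ + Q = [228776/435 45286/435; 45286/435 12911/435]
step 1: y = z − H·x̄ = [125/87]
step 1: S = H·P̄·Hᵀ + R = [121153/87]
step 1: K = P̄·Hᵀ·S⁻¹ = [73396/121153; 12950/121153]
step 1: x' = x̄ + K·y = [-787179/121153, -605262/121153]
step 1: P' = (I − K·H)·P̄ = [8988904/605765 8438434/605765; 8438434/605765 8341309/605765]
step 2: x̄ = F·x = [-3390144/121153, -1151013/121153]
step 2: P̄ = F·P·Fᵀ + Q = [42578874/121153 9215548/121153; 9215548/121153 15427224/605765]
step 2: y = z − H·x̄ = [4235956/121153]
step 2: S = H·P̄·Hᵀ + R = [546481751/605765]
step 2: K = P̄·Hᵀ·S⁻¹ = [333633260/546481751; 61301032/546481751]
step 2: x' = x̄ + K·y = [-3626786128/546481751, -3048534707/546481751]
step 2: P' = (I − K·H)·P̄ = [8306415718/546481751 7805965828/546481751; 7805965828/546481751 7714014280/546481751]

step 0: x' = [-202/87, -79/87], P' = [1843/87 1810/87; 1810/87 9209/435]
step 1: x' = [-787179/121153, -605262/121153], P' = [8988904/605765 8438434/605765; 8438434/605765 8341309/605765]
step 2: x' = [-3626786128/546481751, -3048534707/546481751], P' = [8306415718/546481751 7805965828/546481751; 7805965828/546481751 7714014280/546481751]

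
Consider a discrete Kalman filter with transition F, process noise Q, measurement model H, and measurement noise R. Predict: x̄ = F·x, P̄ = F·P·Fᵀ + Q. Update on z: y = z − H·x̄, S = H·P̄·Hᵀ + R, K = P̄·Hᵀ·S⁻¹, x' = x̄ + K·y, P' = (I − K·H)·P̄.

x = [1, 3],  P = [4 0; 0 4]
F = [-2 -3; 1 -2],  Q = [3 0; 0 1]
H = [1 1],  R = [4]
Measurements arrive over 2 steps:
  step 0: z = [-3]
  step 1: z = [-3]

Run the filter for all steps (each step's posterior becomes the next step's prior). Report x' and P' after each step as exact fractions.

step 0: x̄ = F·x = [-11, -5]
step 0: P̄ = F·P·Fᵀ + Q = [55 16; 16 21]
step 0: y = z − H·x̄ = [13]
step 0: S = H·P̄·Hᵀ + R = [112]
step 0: K = P̄·Hᵀ·S⁻¹ = [71/112; 37/112]
step 0: x' = x̄ + K·y = [-309/112, -79/112]
step 0: P' = (I − K·H)·P̄ = [1119/112 -835/112; -835/112 983/112]
step 1: x̄ = F·x = [855/112, -151/112]
step 1: P̄ = F·P·Fᵀ + Q = [3639/112 2825/112; 2825/112 8503/112]
step 1: y = z − H·x̄ = [-65/7]
step 1: S = H·P̄·Hᵀ + R = [1140/7]
step 1: K = P̄·Hᵀ·S⁻¹ = [101/285; 59/95]
step 1: x' = x̄ + K·y = [3961/912, -2163/304]
step 1: P' = (I − K·H)·P̄ = [54893/4560 -16143/1520; -16143/1520 19919/1520]

step 0: x' = [-309/112, -79/112], P' = [1119/112 -835/112; -835/112 983/112]
step 1: x' = [3961/912, -2163/304], P' = [54893/4560 -16143/1520; -16143/1520 19919/1520]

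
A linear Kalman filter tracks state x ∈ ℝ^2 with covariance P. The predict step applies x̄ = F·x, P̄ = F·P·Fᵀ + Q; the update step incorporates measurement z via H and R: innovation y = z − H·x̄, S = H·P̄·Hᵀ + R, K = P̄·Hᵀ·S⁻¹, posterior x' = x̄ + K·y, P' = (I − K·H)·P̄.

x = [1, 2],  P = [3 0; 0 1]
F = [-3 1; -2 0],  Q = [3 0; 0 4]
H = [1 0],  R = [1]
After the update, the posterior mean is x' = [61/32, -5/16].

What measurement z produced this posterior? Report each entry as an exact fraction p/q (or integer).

x̄ = F·x = [-1, -2]
P̄ = F·P·Fᵀ + Q = [31 18; 18 16]
S = H·P̄·Hᵀ + R = [32]
K = P̄·Hᵀ·S⁻¹ = [31/32; 9/16]
x' − x̄ = [93/32, 27/16] = K·y
y = (KᵀK)⁻¹·Kᵀ·(x' − x̄) = [3]
z = y + H·x̄ = [3] + [-1] = [2]

z = [2]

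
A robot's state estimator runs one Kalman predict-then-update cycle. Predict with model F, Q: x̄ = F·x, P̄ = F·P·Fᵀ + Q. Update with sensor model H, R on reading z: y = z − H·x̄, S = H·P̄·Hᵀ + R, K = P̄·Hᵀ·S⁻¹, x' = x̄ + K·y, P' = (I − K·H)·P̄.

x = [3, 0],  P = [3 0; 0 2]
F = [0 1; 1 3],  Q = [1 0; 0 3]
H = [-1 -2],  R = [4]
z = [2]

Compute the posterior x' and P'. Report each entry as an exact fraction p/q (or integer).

x' = [-120/127, -51/127]
P' = [156/127 -48/127; -48/127 132/127]

x̄ = F·x = [0, 3]
P̄ = F·P·Fᵀ + Q = [3 6; 6 24]
y = z − H·x̄ = [8]
S = H·P̄·Hᵀ + R = [127]
K = P̄·Hᵀ·S⁻¹ = [-15/127; -54/127]
x' = x̄ + K·y = [-120/127, -51/127]
P' = (I − K·H)·P̄ = [156/127 -48/127; -48/127 132/127]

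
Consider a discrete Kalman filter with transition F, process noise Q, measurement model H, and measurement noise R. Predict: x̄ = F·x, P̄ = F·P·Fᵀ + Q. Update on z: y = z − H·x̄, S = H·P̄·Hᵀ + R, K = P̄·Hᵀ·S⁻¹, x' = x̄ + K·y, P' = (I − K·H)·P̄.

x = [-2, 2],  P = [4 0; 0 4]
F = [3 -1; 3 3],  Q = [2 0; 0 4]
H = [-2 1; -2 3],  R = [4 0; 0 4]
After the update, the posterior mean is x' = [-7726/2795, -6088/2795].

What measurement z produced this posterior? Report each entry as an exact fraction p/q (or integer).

z = [3, -1]

x̄ = F·x = [-8, 0]
P̄ = F·P·Fᵀ + Q = [42 24; 24 76]
S = H·P̄·Hᵀ + R = [152 204; 204 568]
K = P̄·Hᵀ·S⁻¹ = [-1977/2795 651/2795; -1301/2795 1353/2795]
x' − x̄ = [14634/2795, -6088/2795] = K·y
y = (KᵀK)⁻¹·Kᵀ·(x' − x̄) = [-13, -17]
z = y + H·x̄ = [-13, -17] + [16, 16] = [3, -1]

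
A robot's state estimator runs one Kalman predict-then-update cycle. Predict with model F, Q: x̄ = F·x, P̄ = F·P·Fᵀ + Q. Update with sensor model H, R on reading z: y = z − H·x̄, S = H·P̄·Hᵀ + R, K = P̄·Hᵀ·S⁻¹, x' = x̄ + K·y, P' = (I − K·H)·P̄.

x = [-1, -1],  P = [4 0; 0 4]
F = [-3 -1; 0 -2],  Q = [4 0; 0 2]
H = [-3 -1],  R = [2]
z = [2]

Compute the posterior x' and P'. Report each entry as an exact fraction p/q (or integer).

x' = [-24/29, 16/29]
P' = [51/29 -271/58; -271/58 1647/116]

x̄ = F·x = [4, 2]
P̄ = F·P·Fᵀ + Q = [44 8; 8 18]
y = z − H·x̄ = [16]
S = H·P̄·Hᵀ + R = [464]
K = P̄·Hᵀ·S⁻¹ = [-35/116; -21/232]
x' = x̄ + K·y = [-24/29, 16/29]
P' = (I − K·H)·P̄ = [51/29 -271/58; -271/58 1647/116]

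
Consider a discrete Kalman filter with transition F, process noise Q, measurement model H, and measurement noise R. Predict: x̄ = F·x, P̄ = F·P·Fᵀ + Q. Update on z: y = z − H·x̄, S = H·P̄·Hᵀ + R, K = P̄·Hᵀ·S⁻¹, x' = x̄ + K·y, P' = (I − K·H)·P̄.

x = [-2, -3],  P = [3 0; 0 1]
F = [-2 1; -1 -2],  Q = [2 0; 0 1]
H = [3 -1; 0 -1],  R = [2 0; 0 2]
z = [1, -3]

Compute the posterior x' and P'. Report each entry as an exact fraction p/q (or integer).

x̄ = F·x = [1, 8]
P̄ = F·P·Fᵀ + Q = [15 4; 4 8]
y = z − H·x̄ = [6, 5]
S = H·P̄·Hᵀ + R = [121 -4; -4 10]
K = P̄·Hᵀ·S⁻¹ = [197/597 -160/597; 4/597 -476/597]
x' = x̄ + K·y = [979/597, 2420/597]
P' = (I − K·H)·P̄ = [238/597 320/597; 320/597 952/597]

x' = [979/597, 2420/597]
P' = [238/597 320/597; 320/597 952/597]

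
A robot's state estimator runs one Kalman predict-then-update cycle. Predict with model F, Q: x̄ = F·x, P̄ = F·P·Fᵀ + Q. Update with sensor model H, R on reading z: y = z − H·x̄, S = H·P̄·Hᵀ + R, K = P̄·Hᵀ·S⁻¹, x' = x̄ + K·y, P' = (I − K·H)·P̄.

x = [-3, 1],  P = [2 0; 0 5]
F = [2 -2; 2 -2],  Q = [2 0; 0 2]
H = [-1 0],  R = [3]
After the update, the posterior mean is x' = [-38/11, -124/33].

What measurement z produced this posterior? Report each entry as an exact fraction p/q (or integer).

z = [3]

x̄ = F·x = [-8, -8]
P̄ = F·P·Fᵀ + Q = [30 28; 28 30]
S = H·P̄·Hᵀ + R = [33]
K = P̄·Hᵀ·S⁻¹ = [-10/11; -28/33]
x' − x̄ = [50/11, 140/33] = K·y
y = (KᵀK)⁻¹·Kᵀ·(x' − x̄) = [-5]
z = y + H·x̄ = [-5] + [8] = [3]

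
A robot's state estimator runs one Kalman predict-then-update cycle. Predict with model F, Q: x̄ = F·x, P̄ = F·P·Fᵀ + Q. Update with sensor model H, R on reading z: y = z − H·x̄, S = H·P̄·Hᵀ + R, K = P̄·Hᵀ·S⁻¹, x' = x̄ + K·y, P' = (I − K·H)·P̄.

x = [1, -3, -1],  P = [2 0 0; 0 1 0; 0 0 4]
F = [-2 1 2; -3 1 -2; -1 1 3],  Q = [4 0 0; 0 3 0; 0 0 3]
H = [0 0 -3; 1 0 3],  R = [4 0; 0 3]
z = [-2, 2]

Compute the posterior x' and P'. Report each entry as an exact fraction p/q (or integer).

x̄ = F·x = [-7, -4, -7]
P̄ = F·P·Fᵀ + Q = [29 -3 29; -3 38 -17; 29 -17 42]
y = z − H·x̄ = [-23, 30]
S = H·P̄·Hᵀ + R = [382 -465; -465 584]
K = P̄·Hᵀ·S⁻¹ = [3132/6863 3857/6863; 4674/6863 3087/6863; -1509/6863 620/6863]
x' = x̄ + K·y = [-4367/6863, -42344/6863, 5266/6863]
P' = (I − K·H)·P̄ = [24099/6863 27957/6863 -4176/6863; 27957/6863 189118/6863 -6232/6863; -4176/6863 -6232/6863 2012/6863]

x' = [-4367/6863, -42344/6863, 5266/6863]
P' = [24099/6863 27957/6863 -4176/6863; 27957/6863 189118/6863 -6232/6863; -4176/6863 -6232/6863 2012/6863]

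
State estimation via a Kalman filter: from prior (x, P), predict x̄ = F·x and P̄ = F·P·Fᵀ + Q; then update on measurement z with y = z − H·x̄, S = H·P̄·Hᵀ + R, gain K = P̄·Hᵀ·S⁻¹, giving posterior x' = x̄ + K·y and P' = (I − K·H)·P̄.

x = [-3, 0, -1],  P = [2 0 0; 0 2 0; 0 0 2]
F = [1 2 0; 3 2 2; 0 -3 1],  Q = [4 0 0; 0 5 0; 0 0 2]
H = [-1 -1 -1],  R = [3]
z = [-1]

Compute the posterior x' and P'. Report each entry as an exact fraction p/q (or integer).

x' = [29/33, -1/11, -17/33]
P' = [334/33 34/11 -412/33; 34/11 183/22 -103/11; -412/33 -103/11 724/33]

x̄ = F·x = [-3, -11, -1]
P̄ = F·P·Fᵀ + Q = [14 14 -12; 14 39 -8; -12 -8 22]
y = z − H·x̄ = [-16]
S = H·P̄·Hᵀ + R = [66]
K = P̄·Hᵀ·S⁻¹ = [-8/33; -15/22; -1/33]
x' = x̄ + K·y = [29/33, -1/11, -17/33]
P' = (I − K·H)·P̄ = [334/33 34/11 -412/33; 34/11 183/22 -103/11; -412/33 -103/11 724/33]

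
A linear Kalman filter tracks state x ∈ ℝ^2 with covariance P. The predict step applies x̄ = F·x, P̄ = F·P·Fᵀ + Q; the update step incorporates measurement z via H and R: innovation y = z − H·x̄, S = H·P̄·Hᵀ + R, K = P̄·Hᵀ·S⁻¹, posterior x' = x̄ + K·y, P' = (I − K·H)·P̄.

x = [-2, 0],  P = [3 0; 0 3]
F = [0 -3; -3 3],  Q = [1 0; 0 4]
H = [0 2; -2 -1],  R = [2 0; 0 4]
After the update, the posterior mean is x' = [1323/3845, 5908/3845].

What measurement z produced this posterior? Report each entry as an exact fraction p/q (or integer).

z = [3, -2]

x̄ = F·x = [0, 6]
P̄ = F·P·Fᵀ + Q = [28 -27; -27 58]
S = H·P̄·Hᵀ + R = [234 -8; -8 66]
K = P̄·Hᵀ·S⁻¹ = [-949/3845 -3609/7690; 1906/3845 -2/3845]
x' − x̄ = [1323/3845, -17162/3845] = K·y
y = (KᵀK)⁻¹·Kᵀ·(x' − x̄) = [-9, 4]
z = y + H·x̄ = [-9, 4] + [12, -6] = [3, -2]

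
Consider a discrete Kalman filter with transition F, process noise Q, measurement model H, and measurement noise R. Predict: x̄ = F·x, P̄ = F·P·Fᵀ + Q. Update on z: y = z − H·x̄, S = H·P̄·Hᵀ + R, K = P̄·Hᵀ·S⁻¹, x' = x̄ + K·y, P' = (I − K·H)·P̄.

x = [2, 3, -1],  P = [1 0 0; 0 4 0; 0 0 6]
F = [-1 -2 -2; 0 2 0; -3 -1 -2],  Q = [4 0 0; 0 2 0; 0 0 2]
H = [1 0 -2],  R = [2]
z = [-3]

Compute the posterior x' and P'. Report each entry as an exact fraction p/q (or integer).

x' = [-103/63, 6, 32/63]
P' = [2210/63 -16 1130/63; -16 18 -8; 1130/63 -8 608/63]

x̄ = F·x = [-6, 6, -7]
P̄ = F·P·Fᵀ + Q = [45 -16 35; -16 18 -8; 35 -8 39]
y = z − H·x̄ = [-11]
S = H·P̄·Hᵀ + R = [63]
K = P̄·Hᵀ·S⁻¹ = [-25/63; 0; -43/63]
x' = x̄ + K·y = [-103/63, 6, 32/63]
P' = (I − K·H)·P̄ = [2210/63 -16 1130/63; -16 18 -8; 1130/63 -8 608/63]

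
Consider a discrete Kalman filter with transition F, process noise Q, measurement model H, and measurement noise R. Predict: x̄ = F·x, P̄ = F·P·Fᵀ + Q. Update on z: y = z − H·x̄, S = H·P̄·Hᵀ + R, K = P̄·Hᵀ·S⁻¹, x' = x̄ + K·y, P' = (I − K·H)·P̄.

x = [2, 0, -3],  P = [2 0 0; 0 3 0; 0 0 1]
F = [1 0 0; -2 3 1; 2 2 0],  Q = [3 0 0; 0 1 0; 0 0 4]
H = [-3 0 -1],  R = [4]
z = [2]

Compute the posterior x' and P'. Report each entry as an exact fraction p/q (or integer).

x̄ = F·x = [2, -7, 4]
P̄ = F·P·Fᵀ + Q = [5 -4 4; -4 37 10; 4 10 24]
y = z − H·x̄ = [12]
S = H·P̄·Hᵀ + R = [97]
K = P̄·Hᵀ·S⁻¹ = [-19/97; 2/97; -36/97]
x' = x̄ + K·y = [-34/97, -655/97, -44/97]
P' = (I − K·H)·P̄ = [124/97 -350/97 -296/97; -350/97 3585/97 1042/97; -296/97 1042/97 1032/97]

x' = [-34/97, -655/97, -44/97]
P' = [124/97 -350/97 -296/97; -350/97 3585/97 1042/97; -296/97 1042/97 1032/97]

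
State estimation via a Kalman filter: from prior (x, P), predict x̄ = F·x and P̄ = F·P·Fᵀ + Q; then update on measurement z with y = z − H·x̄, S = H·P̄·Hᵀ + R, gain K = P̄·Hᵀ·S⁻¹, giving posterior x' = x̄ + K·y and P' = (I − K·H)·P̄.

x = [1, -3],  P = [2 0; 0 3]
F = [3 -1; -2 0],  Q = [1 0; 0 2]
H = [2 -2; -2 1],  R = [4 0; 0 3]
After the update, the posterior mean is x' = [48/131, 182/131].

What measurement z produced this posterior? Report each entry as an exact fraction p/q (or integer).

x̄ = F·x = [6, -2]
P̄ = F·P·Fᵀ + Q = [22 -12; -12 10]
S = H·P̄·Hᵀ + R = [228 -180; -180 149]
K = P̄·Hᵀ·S⁻¹ = [13/393 -44/131; -109/393 -14/131]
x' − x̄ = [-738/131, 444/131] = K·y
y = (KᵀK)⁻¹·Kᵀ·(x' − x̄) = [-18, 15]
z = y + H·x̄ = [-18, 15] + [16, -14] = [-2, 1]

z = [-2, 1]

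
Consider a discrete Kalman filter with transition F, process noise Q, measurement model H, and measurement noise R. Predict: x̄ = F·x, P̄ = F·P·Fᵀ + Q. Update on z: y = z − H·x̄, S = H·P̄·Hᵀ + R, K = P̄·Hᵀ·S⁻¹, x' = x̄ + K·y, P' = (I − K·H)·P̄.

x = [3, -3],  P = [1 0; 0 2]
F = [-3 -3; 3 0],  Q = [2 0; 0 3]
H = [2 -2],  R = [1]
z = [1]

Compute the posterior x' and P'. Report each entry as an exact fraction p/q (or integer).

x̄ = F·x = [0, 9]
P̄ = F·P·Fᵀ + Q = [29 -9; -9 12]
y = z − H·x̄ = [19]
S = H·P̄·Hᵀ + R = [237]
K = P̄·Hᵀ·S⁻¹ = [76/237; -14/79]
x' = x̄ + K·y = [1444/237, 445/79]
P' = (I − K·H)·P̄ = [1097/237 353/79; 353/79 360/79]

x' = [1444/237, 445/79]
P' = [1097/237 353/79; 353/79 360/79]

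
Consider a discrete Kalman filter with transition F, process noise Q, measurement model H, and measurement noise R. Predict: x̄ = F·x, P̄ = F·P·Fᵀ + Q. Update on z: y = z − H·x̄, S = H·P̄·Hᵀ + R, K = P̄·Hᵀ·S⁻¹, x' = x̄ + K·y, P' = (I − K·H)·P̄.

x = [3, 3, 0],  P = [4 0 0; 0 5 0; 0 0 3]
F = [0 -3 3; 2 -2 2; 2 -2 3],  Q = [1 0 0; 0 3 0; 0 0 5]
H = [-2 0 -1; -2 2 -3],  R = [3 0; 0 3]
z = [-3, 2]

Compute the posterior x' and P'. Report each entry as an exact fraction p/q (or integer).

x̄ = F·x = [-9, 0, 0]
P̄ = F·P·Fᵀ + Q = [73 48 57; 48 51 54; 57 54 68]
y = z − H·x̄ = [-21, -16]
S = H·P̄·Hᵀ + R = [591 652; 652 763]
K = P̄·Hᵀ·S⁻¹ = [-10797/25829 1745/25829; -12738/25829 5604/25829; -1946/25829 -5446/25829]
x' = x̄ + K·y = [-33644/25829, 177834/25829, 128002/25829]
P' = (I − K·H)·P̄ = [79371/25829 -107538/25829 -126351/25829; -107538/25829 280803/25829 253290/25829; -126351/25829 253290/25829 258540/25829]

x' = [-33644/25829, 177834/25829, 128002/25829]
P' = [79371/25829 -107538/25829 -126351/25829; -107538/25829 280803/25829 253290/25829; -126351/25829 253290/25829 258540/25829]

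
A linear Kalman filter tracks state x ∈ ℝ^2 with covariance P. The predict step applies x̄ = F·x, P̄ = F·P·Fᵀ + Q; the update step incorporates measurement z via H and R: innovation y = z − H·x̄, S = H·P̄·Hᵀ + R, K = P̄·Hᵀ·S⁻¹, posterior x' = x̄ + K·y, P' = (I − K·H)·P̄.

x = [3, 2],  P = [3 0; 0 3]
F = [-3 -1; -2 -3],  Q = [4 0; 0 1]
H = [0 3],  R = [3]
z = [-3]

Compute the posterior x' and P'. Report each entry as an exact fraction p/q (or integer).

x̄ = F·x = [-11, -12]
P̄ = F·P·Fᵀ + Q = [34 27; 27 40]
y = z − H·x̄ = [33]
S = H·P̄·Hᵀ + R = [363]
K = P̄·Hᵀ·S⁻¹ = [27/121; 40/121]
x' = x̄ + K·y = [-40/11, -12/11]
P' = (I − K·H)·P̄ = [1927/121 27/121; 27/121 40/121]

x' = [-40/11, -12/11]
P' = [1927/121 27/121; 27/121 40/121]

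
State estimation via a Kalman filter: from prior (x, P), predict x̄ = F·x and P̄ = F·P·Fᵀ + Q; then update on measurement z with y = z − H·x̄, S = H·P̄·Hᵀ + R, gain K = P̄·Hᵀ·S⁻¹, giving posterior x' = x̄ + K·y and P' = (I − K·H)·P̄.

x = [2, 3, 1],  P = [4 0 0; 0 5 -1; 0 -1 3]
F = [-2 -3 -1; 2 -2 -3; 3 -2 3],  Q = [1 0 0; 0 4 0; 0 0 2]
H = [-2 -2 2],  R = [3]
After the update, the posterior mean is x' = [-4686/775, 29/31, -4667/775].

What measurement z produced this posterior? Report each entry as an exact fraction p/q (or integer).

z = [-2]

x̄ = F·x = [-14, -5, 3]
P̄ = F·P·Fᵀ + Q = [59 12 4; 12 55 17; 4 17 97]
S = H·P̄·Hᵀ + R = [775]
K = P̄·Hᵀ·S⁻¹ = [-134/775; -4/31; 152/775]
x' − x̄ = [6164/775, 184/31, -6992/775] = K·y
y = (KᵀK)⁻¹·Kᵀ·(x' − x̄) = [-46]
z = y + H·x̄ = [-46] + [44] = [-2]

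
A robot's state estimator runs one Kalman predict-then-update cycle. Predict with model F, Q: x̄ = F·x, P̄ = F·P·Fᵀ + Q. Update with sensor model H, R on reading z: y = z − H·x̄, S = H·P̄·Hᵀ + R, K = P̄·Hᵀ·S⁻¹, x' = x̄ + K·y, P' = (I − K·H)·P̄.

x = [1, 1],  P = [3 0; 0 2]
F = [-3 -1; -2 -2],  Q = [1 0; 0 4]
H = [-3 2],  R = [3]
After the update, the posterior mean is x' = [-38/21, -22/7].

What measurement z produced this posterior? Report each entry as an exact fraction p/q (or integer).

z = [-1]

x̄ = F·x = [-4, -4]
P̄ = F·P·Fᵀ + Q = [30 22; 22 24]
S = H·P̄·Hᵀ + R = [105]
K = P̄·Hᵀ·S⁻¹ = [-46/105; -6/35]
x' − x̄ = [46/21, 6/7] = K·y
y = (KᵀK)⁻¹·Kᵀ·(x' − x̄) = [-5]
z = y + H·x̄ = [-5] + [4] = [-1]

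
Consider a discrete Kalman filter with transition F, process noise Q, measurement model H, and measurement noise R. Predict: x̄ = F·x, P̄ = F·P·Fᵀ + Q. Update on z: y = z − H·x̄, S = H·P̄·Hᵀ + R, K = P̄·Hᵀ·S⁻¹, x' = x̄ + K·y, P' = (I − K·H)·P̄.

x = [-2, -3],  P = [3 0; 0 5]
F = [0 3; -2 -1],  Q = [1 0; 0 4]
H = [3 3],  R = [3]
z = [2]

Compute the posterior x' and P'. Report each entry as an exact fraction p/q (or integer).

x' = [-95/14, 52/7]
P' = [2269/112 -1119/56; -1119/56 561/28]

x̄ = F·x = [-9, 7]
P̄ = F·P·Fᵀ + Q = [46 -15; -15 21]
y = z − H·x̄ = [8]
S = H·P̄·Hᵀ + R = [336]
K = P̄·Hᵀ·S⁻¹ = [31/112; 3/56]
x' = x̄ + K·y = [-95/14, 52/7]
P' = (I − K·H)·P̄ = [2269/112 -1119/56; -1119/56 561/28]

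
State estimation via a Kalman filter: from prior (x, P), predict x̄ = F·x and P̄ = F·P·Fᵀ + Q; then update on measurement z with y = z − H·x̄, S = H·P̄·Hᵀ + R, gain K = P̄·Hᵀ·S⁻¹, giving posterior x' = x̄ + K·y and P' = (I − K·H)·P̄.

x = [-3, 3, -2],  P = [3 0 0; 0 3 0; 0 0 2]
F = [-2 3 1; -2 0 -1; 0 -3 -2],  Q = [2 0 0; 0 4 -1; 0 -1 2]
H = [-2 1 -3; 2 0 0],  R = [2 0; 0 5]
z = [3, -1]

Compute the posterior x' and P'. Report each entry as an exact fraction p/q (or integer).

x' = [-907/15659, 48112/15659, 329/2237]
P' = [18980/15659 5685/15659 -1545/2237; 5685/15659 207485/15659 9589/2237; -1545/2237 9589/2237 4801/2237]

x̄ = F·x = [13, 8, -5]
P̄ = F·P·Fᵀ + Q = [43 10 -31; 10 18 3; -31 3 37]
y = z − H·x̄ = [6, -27]
S = H·P̄·Hᵀ + R = [95 34; 34 177]
K = P̄·Hᵀ·S⁻¹ = [85/15659 7592/15659; -2627/15659 2274/15659; -862/2237 -618/2237]
x' = x̄ + K·y = [-907/15659, 48112/15659, 329/2237]
P' = (I − K·H)·P̄ = [18980/15659 5685/15659 -1545/2237; 5685/15659 207485/15659 9589/2237; -1545/2237 9589/2237 4801/2237]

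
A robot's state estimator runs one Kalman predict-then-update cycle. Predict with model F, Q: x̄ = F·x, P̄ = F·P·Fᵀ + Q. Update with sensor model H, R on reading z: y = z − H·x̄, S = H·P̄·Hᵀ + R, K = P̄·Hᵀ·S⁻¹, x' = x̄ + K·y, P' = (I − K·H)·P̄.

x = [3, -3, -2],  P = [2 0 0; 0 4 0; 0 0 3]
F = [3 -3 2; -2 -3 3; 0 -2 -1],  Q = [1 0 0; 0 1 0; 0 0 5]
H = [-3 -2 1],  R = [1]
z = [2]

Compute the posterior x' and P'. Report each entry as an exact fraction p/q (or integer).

x̄ = F·x = [14, -3, 8]
P̄ = F·P·Fᵀ + Q = [67 42 18; 42 72 15; 18 15 24]
y = z − H·x̄ = [30]
S = H·P̄·Hᵀ + R = [1252]
K = P̄·Hᵀ·S⁻¹ = [-267/1252; -255/1252; -15/313]
x' = x̄ + K·y = [4759/626, -5703/626, 2054/313]
P' = (I − K·H)·P̄ = [12595/1252 -15501/1252 1629/313; -15501/1252 25119/1252 870/313; 1629/313 870/313 6612/313]

x' = [4759/626, -5703/626, 2054/313]
P' = [12595/1252 -15501/1252 1629/313; -15501/1252 25119/1252 870/313; 1629/313 870/313 6612/313]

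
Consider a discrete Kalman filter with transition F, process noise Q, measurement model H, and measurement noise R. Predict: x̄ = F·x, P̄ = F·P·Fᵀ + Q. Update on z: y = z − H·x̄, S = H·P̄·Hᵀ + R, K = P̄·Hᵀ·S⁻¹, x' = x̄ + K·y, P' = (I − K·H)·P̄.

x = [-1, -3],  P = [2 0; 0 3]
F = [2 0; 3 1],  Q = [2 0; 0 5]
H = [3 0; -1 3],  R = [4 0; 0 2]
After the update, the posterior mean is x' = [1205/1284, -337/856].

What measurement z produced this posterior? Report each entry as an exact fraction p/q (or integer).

z = [3, -2]

x̄ = F·x = [-2, -6]
P̄ = F·P·Fᵀ + Q = [10 12; 12 26]
S = H·P̄·Hᵀ + R = [94 78; 78 174]
K = P̄·Hᵀ·S⁻¹ = [133/428 13/1284; 93/856 283/856]
x' − x̄ = [3773/1284, 4799/856] = K·y
y = (KᵀK)⁻¹·Kᵀ·(x' − x̄) = [9, 14]
z = y + H·x̄ = [9, 14] + [-6, -16] = [3, -2]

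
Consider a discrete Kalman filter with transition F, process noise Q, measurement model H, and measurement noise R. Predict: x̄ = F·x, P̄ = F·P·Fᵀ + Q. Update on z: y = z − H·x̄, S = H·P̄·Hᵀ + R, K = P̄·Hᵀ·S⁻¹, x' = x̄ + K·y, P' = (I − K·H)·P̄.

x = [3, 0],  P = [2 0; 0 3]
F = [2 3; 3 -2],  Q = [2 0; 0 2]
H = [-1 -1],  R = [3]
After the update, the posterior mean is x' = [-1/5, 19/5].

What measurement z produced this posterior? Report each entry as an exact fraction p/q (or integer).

x̄ = F·x = [6, 9]
P̄ = F·P·Fᵀ + Q = [37 -6; -6 32]
S = H·P̄·Hᵀ + R = [60]
K = P̄·Hᵀ·S⁻¹ = [-31/60; -13/30]
x' − x̄ = [-31/5, -26/5] = K·y
y = (KᵀK)⁻¹·Kᵀ·(x' − x̄) = [12]
z = y + H·x̄ = [12] + [-15] = [-3]

z = [-3]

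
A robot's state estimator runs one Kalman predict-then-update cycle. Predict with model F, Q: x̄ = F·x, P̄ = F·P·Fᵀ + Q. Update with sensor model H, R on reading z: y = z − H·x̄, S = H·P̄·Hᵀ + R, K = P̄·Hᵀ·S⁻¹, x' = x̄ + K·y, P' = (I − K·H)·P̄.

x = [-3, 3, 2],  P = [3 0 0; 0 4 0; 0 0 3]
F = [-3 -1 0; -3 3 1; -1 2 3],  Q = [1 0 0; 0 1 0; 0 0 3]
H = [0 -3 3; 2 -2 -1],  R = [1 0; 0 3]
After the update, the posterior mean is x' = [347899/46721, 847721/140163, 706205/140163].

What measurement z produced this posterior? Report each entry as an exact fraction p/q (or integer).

z = [-3, -2]

x̄ = F·x = [6, 20, 15]
P̄ = F·P·Fᵀ + Q = [32 15 1; 15 67 42; 1 42 49]
S = H·P̄·Hᵀ + R = [289 45; 45 492]
K = P̄·Hᵀ·S⁻¹ = [-7383/46721 3809/46721; -10110/46721 -38819/140163; 5409/46721 -38804/140163]
x' − x̄ = [67573/46721, -1955539/140163, -1396240/140163] = K·y
y = (KᵀK)⁻¹·Kᵀ·(x' − x̄) = [12, 41]
z = y + H·x̄ = [12, 41] + [-15, -43] = [-3, -2]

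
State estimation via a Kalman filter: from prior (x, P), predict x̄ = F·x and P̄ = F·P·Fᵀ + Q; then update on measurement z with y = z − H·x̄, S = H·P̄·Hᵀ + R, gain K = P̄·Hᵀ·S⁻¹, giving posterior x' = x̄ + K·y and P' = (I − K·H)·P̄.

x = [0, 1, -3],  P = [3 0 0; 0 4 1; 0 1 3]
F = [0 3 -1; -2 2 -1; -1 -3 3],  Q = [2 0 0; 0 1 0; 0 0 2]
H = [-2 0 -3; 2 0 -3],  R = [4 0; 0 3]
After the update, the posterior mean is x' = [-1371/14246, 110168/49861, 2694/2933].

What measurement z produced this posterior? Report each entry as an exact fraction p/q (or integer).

x̄ = F·x = [6, 5, -12]
P̄ = F·P·Fᵀ + Q = [35 22 -33; 22 28 -18; -33 -18 50]
S = H·P̄·Hᵀ + R = [198 310; 310 989]
K = P̄·Hᵀ·S⁻¹ = [-3387/14246 1748/7123; -10245/49861 8152/49861; -474/2933 -492/2933]
x' − x̄ = [-86847/14246, -139137/49861, 37890/2933] = K·y
y = (KᵀK)⁻¹·Kᵀ·(x' − x̄) = [-27, -51]
z = y + H·x̄ = [-27, -51] + [24, 48] = [-3, -3]

z = [-3, -3]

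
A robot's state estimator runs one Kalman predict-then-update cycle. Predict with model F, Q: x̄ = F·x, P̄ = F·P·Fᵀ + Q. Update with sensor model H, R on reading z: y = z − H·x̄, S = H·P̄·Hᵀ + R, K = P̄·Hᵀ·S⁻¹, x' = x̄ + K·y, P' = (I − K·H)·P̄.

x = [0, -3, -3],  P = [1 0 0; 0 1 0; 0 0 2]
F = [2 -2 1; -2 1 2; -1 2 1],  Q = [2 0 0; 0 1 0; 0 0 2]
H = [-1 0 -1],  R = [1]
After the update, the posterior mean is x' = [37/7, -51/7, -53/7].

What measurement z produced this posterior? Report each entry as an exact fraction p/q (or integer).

x̄ = F·x = [3, -9, -9]
P̄ = F·P·Fᵀ + Q = [12 -2 -4; -2 14 8; -4 8 9]
S = H·P̄·Hᵀ + R = [14]
K = P̄·Hᵀ·S⁻¹ = [-4/7; -3/7; -5/14]
x' − x̄ = [16/7, 12/7, 10/7] = K·y
y = (KᵀK)⁻¹·Kᵀ·(x' − x̄) = [-4]
z = y + H·x̄ = [-4] + [6] = [2]

z = [2]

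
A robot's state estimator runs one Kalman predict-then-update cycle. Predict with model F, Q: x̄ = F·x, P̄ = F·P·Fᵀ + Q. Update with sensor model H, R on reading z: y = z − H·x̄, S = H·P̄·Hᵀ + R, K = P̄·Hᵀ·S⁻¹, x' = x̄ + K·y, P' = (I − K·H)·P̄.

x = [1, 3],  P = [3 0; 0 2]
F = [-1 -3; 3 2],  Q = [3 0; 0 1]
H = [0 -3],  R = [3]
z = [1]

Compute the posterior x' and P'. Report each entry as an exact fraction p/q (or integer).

x̄ = F·x = [-10, 9]
P̄ = F·P·Fᵀ + Q = [24 -21; -21 36]
y = z − H·x̄ = [28]
S = H·P̄·Hᵀ + R = [327]
K = P̄·Hᵀ·S⁻¹ = [21/109; -36/109]
x' = x̄ + K·y = [-502/109, -27/109]
P' = (I − K·H)·P̄ = [1293/109 -21/109; -21/109 36/109]

x' = [-502/109, -27/109]
P' = [1293/109 -21/109; -21/109 36/109]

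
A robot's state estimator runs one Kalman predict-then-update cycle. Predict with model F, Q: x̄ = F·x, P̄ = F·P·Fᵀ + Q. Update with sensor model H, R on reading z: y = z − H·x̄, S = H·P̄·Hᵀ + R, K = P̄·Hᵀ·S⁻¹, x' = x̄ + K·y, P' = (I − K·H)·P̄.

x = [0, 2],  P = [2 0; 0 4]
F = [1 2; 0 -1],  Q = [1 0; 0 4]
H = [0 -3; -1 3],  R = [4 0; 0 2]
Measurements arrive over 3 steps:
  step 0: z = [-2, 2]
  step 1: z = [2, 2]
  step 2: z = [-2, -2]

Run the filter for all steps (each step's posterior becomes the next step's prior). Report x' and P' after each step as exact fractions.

step 0: x' = [32/125, 86/125], P' = [1226/375 248/375; 248/375 104/375]
step 1: x' = [-214/133, -128/931], P' = [293/95 429/665; 429/665 3881/13965]
step 2: x' = [10705492/8174429, 441222/8174429], P' = [24867610/8174429 5198908/8174429; 5198908/8174429 2255620/8174429]

step 0: x̄ = F·x = [4, -2]
step 0: P̄ = F·P·Fᵀ + Q = [19 -8; -8 8]
step 0: y = z − H·x̄ = [-8, 12]
step 0: S = H·P̄·Hᵀ + R = [76 -96; -96 141]
step 0: K = P̄·Hᵀ·S⁻¹ = [-62/125 -241/375; -26/125 32/375]
step 0: x' = x̄ + K·y = [32/125, 86/125]
step 0: P' = (I − K·H)·P̄ = [1226/375 248/375; 248/375 104/375]
step 1: x̄ = F·x = [204/125, -86/125]
step 1: P̄ = F·P·Fᵀ + Q = [1003/125 -152/125; -152/125 1604/375]
step 1: y = z − H·x̄ = [-8/125, 712/125]
step 1: S = H·P̄·Hᵀ + R = [5312/125 -5268/125; -5268/125 6977/125]
step 1: K = P̄·Hᵀ·S⁻¹ = [-1287/2660 -382/665; -3881/18620 439/4655]
step 1: x' = x̄ + K·y = [-214/133, -128/931]
step 1: P' = (I − K·H)·P̄ = [293/95 429/665; 429/665 3881/13965]
step 2: x̄ = F·x = [-1754/931, 128/931]
step 2: P̄ = F·P·Fᵀ + Q = [108596/13965 -16771/13965; -16771/13965 59741/13965]
step 2: y = z − H·x̄ = [-1478/931, -4000/931]
step 2: S = H·P̄·Hᵀ + R = [197843/4655 -195994/4655; -195994/4655 774821/13965]
step 2: K = P̄·Hᵀ·S⁻¹ = [-3899181/8174429 -2507/4421; -1691715/8174429 424/4421]
step 2: x' = x̄ + K·y = [10705492/8174429, 441222/8174429]
step 2: P' = (I − K·H)·P̄ = [24867610/8174429 5198908/8174429; 5198908/8174429 2255620/8174429]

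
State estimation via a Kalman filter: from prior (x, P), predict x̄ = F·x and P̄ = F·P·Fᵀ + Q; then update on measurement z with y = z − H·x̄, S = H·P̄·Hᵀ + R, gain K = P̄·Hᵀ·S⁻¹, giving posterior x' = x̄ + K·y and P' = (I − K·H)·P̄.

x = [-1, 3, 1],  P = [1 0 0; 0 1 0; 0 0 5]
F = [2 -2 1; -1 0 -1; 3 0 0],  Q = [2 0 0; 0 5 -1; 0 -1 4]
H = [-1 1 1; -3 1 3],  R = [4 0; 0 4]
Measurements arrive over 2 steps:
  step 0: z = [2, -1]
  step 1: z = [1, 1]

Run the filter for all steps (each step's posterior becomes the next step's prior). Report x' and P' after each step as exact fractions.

step 0: x' = [-4067/754, 593/754, -165/29], P' = [2946/377 -566/377 238/29; -566/377 1714/377 -94/29; 238/29 -94/29 280/29]
step 1: x' = [-63706/12063, 609754/205071, -1243490/205071], P' = [223310/12063 -87824/12063 254002/12063; -87824/12063 1459022/205071 -2063608/205071; 254002/12063 -2063608/205071 5143880/205071]

step 0: x̄ = F·x = [-7, 0, -3]
step 0: P̄ = F·P·Fᵀ + Q = [15 -7 6; -7 11 -4; 6 -4 13]
step 0: y = z − H·x̄ = [-2, -13]
step 0: S = H·P̄·Hᵀ + R = [37 71; 71 177]
step 0: K = P̄·Hᵀ·S⁻¹ = [-209/754 -61/754; 529/754 -127/754; -13/29 8/29]
step 0: x' = x̄ + K·y = [-4067/754, 593/754, -165/29]
step 0: P' = (I − K·H)·P̄ = [2946/377 -566/377 238/29; -566/377 1714/377 -94/29; 238/29 -94/29 280/29]
step 1: x̄ = F·x = [-6805/377, 8357/754, -12201/754]
step 1: P̄ = F·P·Fᵀ + Q = [44826/377 -22390/377 30354/377; -22390/377 14659/377 -18497/377; 30354/377 -18497/377 28022/377]
step 1: y = z − H·x̄ = [-4506/377, -455/29]
step 1: S = H·P̄·Hᵀ + R = [36093/377 5127/29; 5127/29 11445/29]
step 1: K = P̄·Hᵀ·S⁻¹ = [-4761/4021 1063/12063; 444211/410142 -126389/410142; -618881/410142 206965/410142]
step 1: x' = x̄ + K·y = [-63706/12063, 609754/205071, -1243490/205071]
step 1: P' = (I − K·H)·P̄ = [223310/12063 -87824/12063 254002/12063; -87824/12063 1459022/205071 -2063608/205071; 254002/12063 -2063608/205071 5143880/205071]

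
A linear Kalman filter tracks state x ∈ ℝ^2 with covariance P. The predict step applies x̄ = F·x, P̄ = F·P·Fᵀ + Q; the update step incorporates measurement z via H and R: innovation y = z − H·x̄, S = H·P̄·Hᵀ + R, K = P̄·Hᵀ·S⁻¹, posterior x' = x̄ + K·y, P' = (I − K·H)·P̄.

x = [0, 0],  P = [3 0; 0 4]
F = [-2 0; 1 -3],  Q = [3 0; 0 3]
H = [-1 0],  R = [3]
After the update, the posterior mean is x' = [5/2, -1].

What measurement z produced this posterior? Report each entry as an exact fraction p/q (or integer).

x̄ = F·x = [0, 0]
P̄ = F·P·Fᵀ + Q = [15 -6; -6 42]
S = H·P̄·Hᵀ + R = [18]
K = P̄·Hᵀ·S⁻¹ = [-5/6; 1/3]
x' − x̄ = [5/2, -1] = K·y
y = (KᵀK)⁻¹·Kᵀ·(x' − x̄) = [-3]
z = y + H·x̄ = [-3] + [0] = [-3]

z = [-3]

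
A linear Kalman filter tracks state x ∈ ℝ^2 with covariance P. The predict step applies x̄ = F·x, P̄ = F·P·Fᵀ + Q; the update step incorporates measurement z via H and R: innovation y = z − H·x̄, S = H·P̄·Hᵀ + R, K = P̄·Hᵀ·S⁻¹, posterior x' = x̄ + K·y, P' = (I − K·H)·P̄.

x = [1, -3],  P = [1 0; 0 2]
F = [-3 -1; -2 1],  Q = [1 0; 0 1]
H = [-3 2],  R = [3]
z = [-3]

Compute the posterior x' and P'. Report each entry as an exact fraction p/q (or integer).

x' = [-28/13, -63/13]
P' = [44/13 60/13; 60/13 633/91]

x̄ = F·x = [0, -5]
P̄ = F·P·Fᵀ + Q = [12 4; 4 7]
y = z − H·x̄ = [7]
S = H·P̄·Hᵀ + R = [91]
K = P̄·Hᵀ·S⁻¹ = [-4/13; 2/91]
x' = x̄ + K·y = [-28/13, -63/13]
P' = (I − K·H)·P̄ = [44/13 60/13; 60/13 633/91]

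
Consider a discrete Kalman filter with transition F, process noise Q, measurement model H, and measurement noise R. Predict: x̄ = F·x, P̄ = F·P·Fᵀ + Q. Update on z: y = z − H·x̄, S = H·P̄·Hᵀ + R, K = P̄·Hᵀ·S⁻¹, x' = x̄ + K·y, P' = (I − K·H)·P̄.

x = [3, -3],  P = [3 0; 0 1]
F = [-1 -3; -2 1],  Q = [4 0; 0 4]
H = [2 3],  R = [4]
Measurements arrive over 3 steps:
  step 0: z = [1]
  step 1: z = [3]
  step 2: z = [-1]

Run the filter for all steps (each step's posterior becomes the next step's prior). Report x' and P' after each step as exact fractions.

step 0: x̄ = F·x = [6, -9]
step 0: P̄ = F·P·Fᵀ + Q = [16 3; 3 17]
step 0: y = z − H·x̄ = [16]
step 0: S = H·P̄·Hᵀ + R = [257]
step 0: K = P̄·Hᵀ·S⁻¹ = [41/257; 57/257]
step 0: x' = x̄ + K·y = [2198/257, -1401/257]
step 0: P' = (I − K·H)·P̄ = [2431/257 -1566/257; -1566/257 1120/257]
step 1: x̄ = F·x = [2005/257, -5797/257]
step 1: P̄ = F·P·Fᵀ + Q = [4143/257 -6328/257; -6328/257 18136/257]
step 1: y = z − H·x̄ = [14152/257]
step 1: S = H·P̄·Hᵀ + R = [104888/257]
step 1: K = P̄·Hᵀ·S⁻¹ = [-5349/52444; 5219/13111]
step 1: x' = x̄ + K·y = [28649/13111, -8347/13111]
step 1: P' = (I − K·H)·P̄ = [311385/26222 -105578/13111; -105578/13111 77344/13111]
step 2: x̄ = F·x = [-3608/13111, -65645/13111]
step 2: P̄ = F·P·Fᵀ + Q = [541529/26222 -448537/13111; -448537/13111 1174870/13111]
step 2: y = z − H·x̄ = [191040/13111]
step 2: S = H·P̄·Hᵀ + R = [6326888/13111]
step 2: K = P̄·Hᵀ·S⁻¹ = [-402041/3163444; 328442/790861]
step 2: x' = x̄ + K·y = [-1682168/790861, 825985/790861]
step 2: P' = (I − K·H)·P̄ = [10168454/790861 -6912983/790861; -6912983/790861 5046578/790861]

step 0: x' = [2198/257, -1401/257], P' = [2431/257 -1566/257; -1566/257 1120/257]
step 1: x' = [28649/13111, -8347/13111], P' = [311385/26222 -105578/13111; -105578/13111 77344/13111]
step 2: x' = [-1682168/790861, 825985/790861], P' = [10168454/790861 -6912983/790861; -6912983/790861 5046578/790861]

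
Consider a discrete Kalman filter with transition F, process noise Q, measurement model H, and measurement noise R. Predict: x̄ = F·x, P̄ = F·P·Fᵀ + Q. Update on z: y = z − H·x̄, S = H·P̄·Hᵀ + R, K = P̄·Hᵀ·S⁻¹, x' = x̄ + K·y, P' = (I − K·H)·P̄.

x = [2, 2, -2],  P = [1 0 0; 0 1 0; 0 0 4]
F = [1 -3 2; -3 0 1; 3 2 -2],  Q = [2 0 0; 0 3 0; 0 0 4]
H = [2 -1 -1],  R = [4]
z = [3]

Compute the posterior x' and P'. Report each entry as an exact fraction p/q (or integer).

x̄ = F·x = [-8, -8, 14]
P̄ = F·P·Fᵀ + Q = [28 5 -19; 5 16 -17; -19 -17 33]
y = z − H·x̄ = [25]
S = H·P̄·Hᵀ + R = [187]
K = P̄·Hᵀ·S⁻¹ = [70/187; 1/17; -54/187]
x' = x̄ + K·y = [254/187, -111/17, 1268/187]
P' = (I − K·H)·P̄ = [336/187 15/17 227/187; 15/17 261/17 -235/17; 227/187 -235/17 3255/187]

x' = [254/187, -111/17, 1268/187]
P' = [336/187 15/17 227/187; 15/17 261/17 -235/17; 227/187 -235/17 3255/187]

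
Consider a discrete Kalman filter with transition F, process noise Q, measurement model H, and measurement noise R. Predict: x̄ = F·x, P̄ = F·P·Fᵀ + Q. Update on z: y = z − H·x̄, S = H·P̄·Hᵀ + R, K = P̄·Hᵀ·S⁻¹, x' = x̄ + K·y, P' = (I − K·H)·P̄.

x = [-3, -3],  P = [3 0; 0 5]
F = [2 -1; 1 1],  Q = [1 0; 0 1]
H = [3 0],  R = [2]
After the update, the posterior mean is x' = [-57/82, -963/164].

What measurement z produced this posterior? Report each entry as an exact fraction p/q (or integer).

z = [-2]

x̄ = F·x = [-3, -6]
P̄ = F·P·Fᵀ + Q = [18 1; 1 9]
S = H·P̄·Hᵀ + R = [164]
K = P̄·Hᵀ·S⁻¹ = [27/82; 3/164]
x' − x̄ = [189/82, 21/164] = K·y
y = (KᵀK)⁻¹·Kᵀ·(x' − x̄) = [7]
z = y + H·x̄ = [7] + [-9] = [-2]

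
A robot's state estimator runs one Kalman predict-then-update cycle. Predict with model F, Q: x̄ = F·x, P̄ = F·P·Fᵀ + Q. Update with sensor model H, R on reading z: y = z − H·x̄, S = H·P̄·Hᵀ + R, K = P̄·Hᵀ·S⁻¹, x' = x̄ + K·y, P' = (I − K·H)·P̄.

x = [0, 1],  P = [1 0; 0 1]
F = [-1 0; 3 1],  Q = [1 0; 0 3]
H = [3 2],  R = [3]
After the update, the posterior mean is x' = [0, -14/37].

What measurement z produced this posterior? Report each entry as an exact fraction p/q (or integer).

z = [-1]

x̄ = F·x = [0, 1]
P̄ = F·P·Fᵀ + Q = [2 -3; -3 13]
S = H·P̄·Hᵀ + R = [37]
K = P̄·Hᵀ·S⁻¹ = [0; 17/37]
x' − x̄ = [0, -51/37] = K·y
y = (KᵀK)⁻¹·Kᵀ·(x' − x̄) = [-3]
z = y + H·x̄ = [-3] + [2] = [-1]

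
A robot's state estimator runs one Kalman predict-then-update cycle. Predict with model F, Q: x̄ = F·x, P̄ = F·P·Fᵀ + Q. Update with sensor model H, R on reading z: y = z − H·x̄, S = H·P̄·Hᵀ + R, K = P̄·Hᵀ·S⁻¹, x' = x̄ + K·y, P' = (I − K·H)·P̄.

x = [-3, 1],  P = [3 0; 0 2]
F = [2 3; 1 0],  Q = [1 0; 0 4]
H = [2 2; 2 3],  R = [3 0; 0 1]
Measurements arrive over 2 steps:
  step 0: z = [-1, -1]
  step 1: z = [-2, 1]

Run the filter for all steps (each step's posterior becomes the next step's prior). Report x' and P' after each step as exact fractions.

step 0: x' = [109/213, -317/426], P' = [713/213 -991/426; -991/426 2917/1704]
step 1: x' = [-215376/129215, 172399/129215], P' = [183839/129215 -258247/258430; -258247/258430 103034/129215]

step 0: x̄ = F·x = [-3, -3]
step 0: P̄ = F·P·Fᵀ + Q = [31 6; 6 7]
step 0: y = z − H·x̄ = [11, 14]
step 0: S = H·P̄·Hᵀ + R = [203 226; 226 260]
step 0: K = P̄·Hᵀ·S⁻¹ = [145/213 -121/426; -349/852 823/1704]
step 0: x' = x̄ + K·y = [109/213, -317/426]
step 0: P' = (I − K·H)·P̄ = [713/213 -991/426; -991/426 2917/1704]
step 1: x̄ = F·x = [-515/426, 109/213]
step 1: P̄ = F·P·Fᵀ + Q = [3205/1704 -121/426; -121/426 1565/213]
step 1: y = z − H·x̄ = [-43/71, 401/213]
step 1: S = H·P̄·Hᵀ + R = [5345/142 6925/142; 6925/142 30349/426]
step 1: K = P̄·Hᵀ·S⁻¹ = [36477/129215 -7877/51686; -17393/129215 10171/25843]
step 1: x' = x̄ + K·y = [-215376/129215, 172399/129215]
step 1: P' = (I − K·H)·P̄ = [183839/129215 -258247/258430; -258247/258430 103034/129215]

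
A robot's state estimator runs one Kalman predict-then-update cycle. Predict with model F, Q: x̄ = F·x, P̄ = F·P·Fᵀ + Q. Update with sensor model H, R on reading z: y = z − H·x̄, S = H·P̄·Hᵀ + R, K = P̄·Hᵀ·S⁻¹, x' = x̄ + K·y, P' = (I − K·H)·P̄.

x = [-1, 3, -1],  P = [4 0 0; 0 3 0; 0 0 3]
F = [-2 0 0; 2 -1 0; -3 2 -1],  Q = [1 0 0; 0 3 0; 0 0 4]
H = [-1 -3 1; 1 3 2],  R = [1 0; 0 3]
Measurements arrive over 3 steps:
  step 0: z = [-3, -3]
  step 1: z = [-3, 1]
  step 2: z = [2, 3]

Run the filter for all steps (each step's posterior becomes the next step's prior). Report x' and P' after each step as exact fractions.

step 0: x̄ = F·x = [2, -5, 10]
step 0: P̄ = F·P·Fᵀ + Q = [17 -16 24; -16 22 -30; 24 -30 55]
step 0: y = z − H·x̄ = [-26, -10]
step 0: S = H·P̄·Hᵀ + R = [307 57; 57 78]
step 0: K = P̄·Hᵀ·S⁻¹ = [1107/6899 2084/20697; -1890/6899 1490/20697; 2310/6899 6611/20697]
step 0: x' = x̄ + K·y = [-65792/20697, 29035/20697, -39320/20697]
step 0: P' = (I − K·H)·P̄ = [133766/20697 -44632/20697 3191/20697; -44632/20697 16634/20697 -400/20697; 3191/20697 -400/20697 8921/20697]
step 1: x̄ = F·x = [131584/20697, -160619/20697, 294766/20697]
step 1: P̄ = F·P·Fᵀ + Q = [555761/20697 -624328/20697 987506/20697; -624328/20697 792317/20697 -1155070/20697; 987506/20697 -1155070/20697 1918469/20697]
step 1: y = z − H·x̄ = [-235710/6899, -72854/6899]
step 1: S = H·P̄·Hᵀ + R = [3611740/6899 791332/6899; 791332/6899 588599/6899]
step 1: K = P̄·Hᵀ·S⁻¹ = [40393859/217373564 6667114/54343391; -61375279/217373564 3470842/54343391; 73052987/217373564 17277473/54343391]
step 1: x' = x̄ + K·y = [-419592517/326060346, 395100731/326060346, -194841205/326060346]
step 1: P' = (I − K·H)·P̄ = [1473928691/652120692 -491570347/652120692 120399227/652120692; -491570347/652120692 218657003/652120692 -19725175/652120692; 120399227/652120692 -19725175/652120692 280382663/652120692]
step 2: x̄ = F·x = [419592517/163030173, -1234285765/326060346, 1121910109/163030173]
step 2: P̄ = F·P·Fᵀ + Q = [1636958864/163030173 -3439427729/326060346 2762662997/163030173; -3439427729/326060346 10037015231/652120692 -6491201105/326060346; 2762662997/163030173 -6491201105/326060346 5932247972/163030173]
step 2: y = z − H·x̄ = [-1485123929/108686782, -215262379/108686782]
step 2: S = H·P̄·Hᵀ + R = [45260687217/217373564 6582232877/217373564; 6582232877/217373564 13631316949/217373564]
step 2: K = P̄·Hᵀ·S⁻¹ = [444614437234/2638945475161 302369320172/2638945475161; -729413881055/2638945475161 175876776360/2638945475161; 881686952281/2638945475161 836581882129/2638945475161]
step 2: x' = x̄ + K·y = [353076153836/7916836425483, -1113123100600/7916836425483, 13367055256829/7916836425483]
step 2: P' = (I − K·H)·P̄ = [16926123993499/7916836425483 -5636081635817/7916836425483 1351722397750/7916836425483; -5636081635817/7916836425483 2540846575669/7916836425483 -201783551975/7916836425483; 1351722397750/7916836425483 -201783551975/7916836425483 3391432598668/7916836425483]

step 0: x' = [-65792/20697, 29035/20697, -39320/20697], P' = [133766/20697 -44632/20697 3191/20697; -44632/20697 16634/20697 -400/20697; 3191/20697 -400/20697 8921/20697]
step 1: x' = [-419592517/326060346, 395100731/326060346, -194841205/326060346], P' = [1473928691/652120692 -491570347/652120692 120399227/652120692; -491570347/652120692 218657003/652120692 -19725175/652120692; 120399227/652120692 -19725175/652120692 280382663/652120692]
step 2: x' = [353076153836/7916836425483, -1113123100600/7916836425483, 13367055256829/7916836425483], P' = [16926123993499/7916836425483 -5636081635817/7916836425483 1351722397750/7916836425483; -5636081635817/7916836425483 2540846575669/7916836425483 -201783551975/7916836425483; 1351722397750/7916836425483 -201783551975/7916836425483 3391432598668/7916836425483]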